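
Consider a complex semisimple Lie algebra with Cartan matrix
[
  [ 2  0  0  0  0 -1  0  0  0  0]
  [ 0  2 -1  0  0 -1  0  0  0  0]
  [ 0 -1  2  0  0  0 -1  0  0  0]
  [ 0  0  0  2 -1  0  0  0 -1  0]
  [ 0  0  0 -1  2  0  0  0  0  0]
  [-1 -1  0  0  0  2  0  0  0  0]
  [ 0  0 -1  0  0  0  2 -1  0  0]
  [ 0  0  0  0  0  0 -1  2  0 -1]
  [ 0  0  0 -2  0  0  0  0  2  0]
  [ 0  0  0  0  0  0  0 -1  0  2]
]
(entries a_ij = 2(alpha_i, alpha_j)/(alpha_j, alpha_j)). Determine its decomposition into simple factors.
A_7 + C_3

The diagram associated to this matrix has two connected components: the simple roots {alpha_1, alpha_2, alpha_3, alpha_6, alpha_7, alpha_8, alpha_10} form a chain of 7 nodes with single edges (A_7), and {alpha_4, alpha_5, alpha_9} form a chain of 3 nodes with a double edge at one end; the terminal node there is the unique long simple root (C_3). A semisimple Lie algebra decomposes uniquely as the direct sum of simple ideals, one per connected component of its Dynkin diagram, so g ≅ A_7 ⊕ C_3 (dimension 63 + 21 = 84).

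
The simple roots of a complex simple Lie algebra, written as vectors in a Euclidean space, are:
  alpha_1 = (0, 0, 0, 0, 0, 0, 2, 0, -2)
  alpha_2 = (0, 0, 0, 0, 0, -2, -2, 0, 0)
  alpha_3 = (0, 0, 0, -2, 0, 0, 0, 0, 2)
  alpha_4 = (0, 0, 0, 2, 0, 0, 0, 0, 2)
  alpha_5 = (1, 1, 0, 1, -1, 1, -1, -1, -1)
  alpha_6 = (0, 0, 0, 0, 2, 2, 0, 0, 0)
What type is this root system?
Compute the Cartan integers a_ij = 2(alpha_i, alpha_j)/(alpha_j, alpha_j); the resulting 6x6 Cartan matrix is
[[2, -1, -1, -1, 0, 0], [-1, 2, 0, 0, 0, -1], [-1, 0, 2, 0, -1, 0], [-1, 0, 0, 2, 0, 0], [0, 0, -1, 0, 2, 0], [0, -1, 0, 0, 0, 2]].
All simple roots have the same length, so the diagram is simply laced. The associated Dynkin diagram is a chain of 5 nodes with one extra node attached to the third node from one end (E_6), so the type is E_6.

type E_6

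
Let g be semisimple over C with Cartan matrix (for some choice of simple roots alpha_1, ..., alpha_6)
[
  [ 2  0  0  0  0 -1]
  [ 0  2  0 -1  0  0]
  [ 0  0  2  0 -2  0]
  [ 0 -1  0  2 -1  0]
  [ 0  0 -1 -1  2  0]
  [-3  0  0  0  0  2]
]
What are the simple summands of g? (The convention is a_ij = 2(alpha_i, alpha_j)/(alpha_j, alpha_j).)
The diagram associated to this matrix has two connected components: the simple roots {alpha_2, alpha_3, alpha_4, alpha_5} form a chain of 4 nodes with a double edge at one end; the terminal node there is the unique long simple root (C_4), and {alpha_1, alpha_6} form two nodes joined by a triple edge (G_2). A semisimple Lie algebra decomposes uniquely as the direct sum of simple ideals, one per connected component of its Dynkin diagram, so g ≅ C_4 ⊕ G_2 (dimension 36 + 14 = 50).

C_4 (sp(8)) ⊕ G_2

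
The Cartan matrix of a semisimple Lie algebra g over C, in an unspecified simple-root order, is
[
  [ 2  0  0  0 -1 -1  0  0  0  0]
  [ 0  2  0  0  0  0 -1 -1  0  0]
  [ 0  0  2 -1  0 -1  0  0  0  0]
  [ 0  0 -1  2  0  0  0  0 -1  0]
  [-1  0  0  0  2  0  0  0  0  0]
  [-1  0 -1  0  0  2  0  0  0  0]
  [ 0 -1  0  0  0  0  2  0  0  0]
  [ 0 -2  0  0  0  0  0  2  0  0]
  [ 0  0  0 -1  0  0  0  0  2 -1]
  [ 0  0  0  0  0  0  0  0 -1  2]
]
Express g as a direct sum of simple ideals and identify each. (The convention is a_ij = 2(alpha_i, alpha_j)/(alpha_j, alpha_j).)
The diagram associated to this matrix has two connected components: the simple roots {alpha_1, alpha_3, alpha_4, alpha_5, alpha_6, alpha_9, alpha_10} form a chain of 7 nodes with single edges (A_7), and {alpha_2, alpha_7, alpha_8} form a chain of 3 nodes with a double edge at one end; the terminal node there is the unique long simple root (C_3). A semisimple Lie algebra decomposes uniquely as the direct sum of simple ideals, one per connected component of its Dynkin diagram, so g ≅ A_7 ⊕ C_3 (dimension 63 + 21 = 84).

A_7 (sl(8)) ⊕ C_3 (sp(6))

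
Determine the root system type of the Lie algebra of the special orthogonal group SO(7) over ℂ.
B_3

This is so(7) with 7 odd, which has dimension 7(7-1)/2 = 21 and rank (7-1)/2 = 3. In the classification of classical Lie algebras, the orthogonal algebra so(2n+1) in an odd number of variables has type B_n; here n = 3, so the Dynkin diagram is a chain of 3 nodes with a double edge at one end; the terminal node there is the unique short simple root (B_3). Hence the type is B_3.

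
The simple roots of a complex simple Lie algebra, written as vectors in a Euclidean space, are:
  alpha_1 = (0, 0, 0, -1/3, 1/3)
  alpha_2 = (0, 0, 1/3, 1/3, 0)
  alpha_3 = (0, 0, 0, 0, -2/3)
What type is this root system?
C_3 (sp(6))

Compute the Cartan integers a_ij = 2(alpha_i, alpha_j)/(alpha_j, alpha_j); the resulting 3x3 Cartan matrix is
[[2, -1, -1], [-1, 2, 0], [-2, 0, 2]].
The roots have two lengths (squared-length ratio 2:1); the short ones are alpha_{1,2}. The associated Dynkin diagram is a chain of 3 nodes with a double edge at one end; the terminal node there is the unique long simple root (C_3), so the type is C_3 (the algebra sp(6)).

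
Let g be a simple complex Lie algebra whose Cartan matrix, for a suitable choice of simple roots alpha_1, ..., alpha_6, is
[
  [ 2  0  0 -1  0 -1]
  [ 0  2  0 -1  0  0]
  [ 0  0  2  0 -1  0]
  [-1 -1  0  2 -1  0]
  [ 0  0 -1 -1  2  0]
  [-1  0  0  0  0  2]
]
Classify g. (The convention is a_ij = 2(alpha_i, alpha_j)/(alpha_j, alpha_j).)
E_6

The matrix has rank 6 with 2's on the diagonal. Reading the off-diagonal entries as Dynkin edges (a single edge where a_ij = a_ji = -1; a double or triple edge where a_ij * a_ji = 2 or 3), the diagram is a chain of 5 nodes with one extra node attached to the third node from one end (E_6). One simple-root ordering that puts it in standard form is (alpha_3, alpha_2, alpha_5, alpha_4, alpha_1, alpha_6). So the algebra is type E_6.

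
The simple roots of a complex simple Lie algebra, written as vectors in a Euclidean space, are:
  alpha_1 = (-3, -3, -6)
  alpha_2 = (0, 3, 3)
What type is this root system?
Compute the Cartan integers a_ij = 2(alpha_i, alpha_j)/(alpha_j, alpha_j); the resulting 2x2 Cartan matrix is
[[2, -3], [-1, 2]].
The roots have two lengths (squared-length ratio 3:1); the short ones are alpha_{2}. The associated Dynkin diagram is two nodes joined by a triple edge (G_2), so the type is G_2.

G_2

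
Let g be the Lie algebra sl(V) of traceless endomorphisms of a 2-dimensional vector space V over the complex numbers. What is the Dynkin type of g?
A_1 (sl(2))

This is sl(2), which has dimension 2^2 - 1 = 3 and rank 2 - 1 = 1 (a Cartan subalgebra is the diagonal traceless matrices). In the classification of classical Lie algebras, the special linear algebra sl(n+1) has type A_n; here n = 1, so the Dynkin diagram is a chain of 1 nodes with single edges (A_1). Hence the type is A_1.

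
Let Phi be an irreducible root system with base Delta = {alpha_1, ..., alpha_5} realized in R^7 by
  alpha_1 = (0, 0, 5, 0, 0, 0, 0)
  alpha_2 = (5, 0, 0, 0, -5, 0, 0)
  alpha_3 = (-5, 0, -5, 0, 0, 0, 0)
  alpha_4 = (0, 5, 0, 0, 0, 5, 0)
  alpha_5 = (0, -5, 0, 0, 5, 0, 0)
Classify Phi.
Compute the Cartan integers a_ij = 2(alpha_i, alpha_j)/(alpha_j, alpha_j); the resulting 5x5 Cartan matrix is
[[2, 0, -1, 0, 0], [0, 2, -1, 0, -1], [-2, -1, 2, 0, 0], [0, 0, 0, 2, -1], [0, -1, 0, -1, 2]].
The roots have two lengths (squared-length ratio 2:1); the short ones are alpha_{1}. The associated Dynkin diagram is a chain of 5 nodes with a double edge at one end; the terminal node there is the unique short simple root (B_5), so the type is B_5 (the algebra so(11)).

B_5 (so(11))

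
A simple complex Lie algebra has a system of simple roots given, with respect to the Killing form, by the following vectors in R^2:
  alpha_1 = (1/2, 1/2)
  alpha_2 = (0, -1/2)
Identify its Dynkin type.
Compute the Cartan integers a_ij = 2(alpha_i, alpha_j)/(alpha_j, alpha_j); the resulting 2x2 Cartan matrix is
[[2, -2], [-1, 2]].
The roots have two lengths (squared-length ratio 2:1); the short ones are alpha_{2}. The associated Dynkin diagram is a chain of 2 nodes with a double edge at one end; the terminal node there is the unique short simple root (B_2), so the type is B_2 (the algebra so(5)).

B2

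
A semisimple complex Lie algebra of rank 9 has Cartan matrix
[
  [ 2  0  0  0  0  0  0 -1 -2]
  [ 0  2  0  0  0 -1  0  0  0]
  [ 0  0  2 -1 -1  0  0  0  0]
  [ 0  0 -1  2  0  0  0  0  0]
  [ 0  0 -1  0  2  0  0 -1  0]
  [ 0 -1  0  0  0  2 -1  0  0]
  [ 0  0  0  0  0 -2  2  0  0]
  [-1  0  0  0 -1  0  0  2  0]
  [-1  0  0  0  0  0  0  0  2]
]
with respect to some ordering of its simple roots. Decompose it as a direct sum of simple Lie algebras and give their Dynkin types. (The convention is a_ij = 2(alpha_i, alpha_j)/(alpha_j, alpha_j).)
B_6 (so(13)) + C_3 (sp(6))

The diagram associated to this matrix has two connected components: the simple roots {alpha_1, alpha_3, alpha_4, alpha_5, alpha_8, alpha_9} form a chain of 6 nodes with a double edge at one end; the terminal node there is the unique short simple root (B_6), and {alpha_2, alpha_6, alpha_7} form a chain of 3 nodes with a double edge at one end; the terminal node there is the unique long simple root (C_3). A semisimple Lie algebra decomposes uniquely as the direct sum of simple ideals, one per connected component of its Dynkin diagram, so g ≅ B_6 ⊕ C_3 (dimension 78 + 21 = 99).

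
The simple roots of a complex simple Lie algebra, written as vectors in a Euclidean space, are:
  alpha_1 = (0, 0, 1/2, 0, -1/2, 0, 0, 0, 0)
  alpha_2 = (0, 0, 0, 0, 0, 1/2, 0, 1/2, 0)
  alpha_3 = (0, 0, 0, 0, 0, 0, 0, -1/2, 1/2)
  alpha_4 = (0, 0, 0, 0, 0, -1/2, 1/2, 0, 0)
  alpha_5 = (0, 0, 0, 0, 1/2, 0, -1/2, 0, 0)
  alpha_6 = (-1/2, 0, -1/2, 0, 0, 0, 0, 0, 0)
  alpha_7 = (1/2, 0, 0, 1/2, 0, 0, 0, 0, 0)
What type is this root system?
A7

Compute the Cartan integers a_ij = 2(alpha_i, alpha_j)/(alpha_j, alpha_j); the resulting 7x7 Cartan matrix is
[[2, 0, 0, 0, -1, -1, 0], [0, 2, -1, -1, 0, 0, 0], [0, -1, 2, 0, 0, 0, 0], [0, -1, 0, 2, -1, 0, 0], [-1, 0, 0, -1, 2, 0, 0], [-1, 0, 0, 0, 0, 2, -1], [0, 0, 0, 0, 0, -1, 2]].
All simple roots have the same length, so the diagram is simply laced. The associated Dynkin diagram is a chain of 7 nodes with single edges (A_7), so the type is A_7 (the algebra sl(8)).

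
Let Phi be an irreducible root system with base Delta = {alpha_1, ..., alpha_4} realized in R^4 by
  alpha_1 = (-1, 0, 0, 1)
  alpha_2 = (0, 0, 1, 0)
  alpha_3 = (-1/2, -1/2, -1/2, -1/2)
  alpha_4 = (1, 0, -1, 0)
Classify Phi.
type F_4

Compute the Cartan integers a_ij = 2(alpha_i, alpha_j)/(alpha_j, alpha_j); the resulting 4x4 Cartan matrix is
[[2, 0, 0, -1], [0, 2, -1, -1], [0, -1, 2, 0], [-1, -2, 0, 2]].
The roots have two lengths (squared-length ratio 2:1); the short ones are alpha_{2,3}. The associated Dynkin diagram is a chain of 4 nodes with a double edge between the middle two (F_4), so the type is F_4.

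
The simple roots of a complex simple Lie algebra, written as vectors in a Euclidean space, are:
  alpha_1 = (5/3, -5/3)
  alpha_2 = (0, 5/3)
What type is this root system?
Compute the Cartan integers a_ij = 2(alpha_i, alpha_j)/(alpha_j, alpha_j); the resulting 2x2 Cartan matrix is
[[2, -2], [-1, 2]].
The roots have two lengths (squared-length ratio 2:1); the short ones are alpha_{2}. The associated Dynkin diagram is a chain of 2 nodes with a double edge at one end; the terminal node there is the unique short simple root (B_2), so the type is B_2 (the algebra so(5)).

B_2 (so(5))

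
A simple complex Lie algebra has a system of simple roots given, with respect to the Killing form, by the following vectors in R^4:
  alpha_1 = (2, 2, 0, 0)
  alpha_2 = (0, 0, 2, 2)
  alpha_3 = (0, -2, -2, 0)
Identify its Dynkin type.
A3

Compute the Cartan integers a_ij = 2(alpha_i, alpha_j)/(alpha_j, alpha_j); the resulting 3x3 Cartan matrix is
[[2, 0, -1], [0, 2, -1], [-1, -1, 2]].
All simple roots have the same length, so the diagram is simply laced. The associated Dynkin diagram is a chain of 3 nodes with single edges (A_3), so the type is A_3 (the algebra sl(4)).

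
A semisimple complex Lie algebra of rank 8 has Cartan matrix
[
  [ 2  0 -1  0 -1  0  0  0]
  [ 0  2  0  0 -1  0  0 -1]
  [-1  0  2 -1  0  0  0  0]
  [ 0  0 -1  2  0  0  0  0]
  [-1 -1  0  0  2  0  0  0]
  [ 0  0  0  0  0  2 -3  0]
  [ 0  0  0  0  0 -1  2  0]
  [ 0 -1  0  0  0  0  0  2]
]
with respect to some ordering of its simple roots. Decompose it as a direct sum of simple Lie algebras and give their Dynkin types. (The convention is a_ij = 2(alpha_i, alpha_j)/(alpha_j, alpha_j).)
The diagram associated to this matrix has two connected components: the simple roots {alpha_1, alpha_2, alpha_3, alpha_4, alpha_5, alpha_8} form a chain of 6 nodes with single edges (A_6), and {alpha_6, alpha_7} form two nodes joined by a triple edge (G_2). A semisimple Lie algebra decomposes uniquely as the direct sum of simple ideals, one per connected component of its Dynkin diagram, so g ≅ A_6 ⊕ G_2 (dimension 48 + 14 = 62).

A_6 (sl(7)) + G_2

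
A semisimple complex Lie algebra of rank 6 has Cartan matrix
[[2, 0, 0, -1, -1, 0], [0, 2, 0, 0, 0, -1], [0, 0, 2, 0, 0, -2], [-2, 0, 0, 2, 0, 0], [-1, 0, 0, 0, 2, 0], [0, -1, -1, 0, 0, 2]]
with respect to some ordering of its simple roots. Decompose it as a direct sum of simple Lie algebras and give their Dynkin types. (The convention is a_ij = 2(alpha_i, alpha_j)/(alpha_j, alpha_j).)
The diagram associated to this matrix has two connected components: the simple roots {alpha_1, alpha_4, alpha_5} form a chain of 3 nodes with a double edge at one end; the terminal node there is the unique long simple root (C_3), and {alpha_2, alpha_3, alpha_6} form a chain of 3 nodes with a double edge at one end; the terminal node there is the unique long simple root (C_3). A semisimple Lie algebra decomposes uniquely as the direct sum of simple ideals, one per connected component of its Dynkin diagram, so g ≅ C_3 ⊕ C_3 (dimension 21 + 21 = 42).

C_3 (sp(6)) ⊕ C_3 (sp(6))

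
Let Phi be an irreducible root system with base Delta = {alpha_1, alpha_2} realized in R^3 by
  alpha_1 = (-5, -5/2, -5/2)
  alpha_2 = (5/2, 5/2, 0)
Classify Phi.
G2

Compute the Cartan integers a_ij = 2(alpha_i, alpha_j)/(alpha_j, alpha_j); the resulting 2x2 Cartan matrix is
[[2, -3], [-1, 2]].
The roots have two lengths (squared-length ratio 3:1); the short ones are alpha_{2}. The associated Dynkin diagram is two nodes joined by a triple edge (G_2), so the type is G_2.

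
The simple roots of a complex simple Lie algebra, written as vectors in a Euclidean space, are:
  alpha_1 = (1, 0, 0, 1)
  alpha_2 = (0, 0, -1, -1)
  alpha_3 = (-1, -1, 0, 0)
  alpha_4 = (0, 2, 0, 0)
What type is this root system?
Compute the Cartan integers a_ij = 2(alpha_i, alpha_j)/(alpha_j, alpha_j); the resulting 4x4 Cartan matrix is
[[2, -1, -1, 0], [-1, 2, 0, 0], [-1, 0, 2, -1], [0, 0, -2, 2]].
The roots have two lengths (squared-length ratio 2:1); the short ones are alpha_{1,2,3}. The associated Dynkin diagram is a chain of 4 nodes with a double edge at one end; the terminal node there is the unique long simple root (C_4), so the type is C_4 (the algebra sp(8)).

C_4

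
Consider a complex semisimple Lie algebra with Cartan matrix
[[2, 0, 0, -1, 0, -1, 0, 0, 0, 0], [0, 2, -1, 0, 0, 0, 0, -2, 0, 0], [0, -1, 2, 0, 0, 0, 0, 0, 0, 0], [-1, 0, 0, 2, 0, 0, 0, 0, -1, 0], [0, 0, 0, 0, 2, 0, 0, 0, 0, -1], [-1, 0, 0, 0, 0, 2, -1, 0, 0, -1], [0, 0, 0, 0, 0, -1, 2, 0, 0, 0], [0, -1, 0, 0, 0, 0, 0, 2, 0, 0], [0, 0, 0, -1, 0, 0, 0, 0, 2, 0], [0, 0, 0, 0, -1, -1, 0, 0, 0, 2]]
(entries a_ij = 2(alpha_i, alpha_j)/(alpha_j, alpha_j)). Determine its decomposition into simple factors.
type B_3 + type E_7

The diagram associated to this matrix has two connected components: the simple roots {alpha_2, alpha_3, alpha_8} form a chain of 3 nodes with a double edge at one end; the terminal node there is the unique short simple root (B_3), and {alpha_1, alpha_4, alpha_5, alpha_6, alpha_7, alpha_9, alpha_10} form a chain of 6 nodes with one extra node attached to the third node from one end (E_7). A semisimple Lie algebra decomposes uniquely as the direct sum of simple ideals, one per connected component of its Dynkin diagram, so g ≅ B_3 ⊕ E_7 (dimension 21 + 133 = 154).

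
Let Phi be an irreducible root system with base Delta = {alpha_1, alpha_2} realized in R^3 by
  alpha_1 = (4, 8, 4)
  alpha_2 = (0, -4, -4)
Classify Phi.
Compute the Cartan integers a_ij = 2(alpha_i, alpha_j)/(alpha_j, alpha_j); the resulting 2x2 Cartan matrix is
[[2, -3], [-1, 2]].
The roots have two lengths (squared-length ratio 3:1); the short ones are alpha_{2}. The associated Dynkin diagram is two nodes joined by a triple edge (G_2), so the type is G_2.

G_2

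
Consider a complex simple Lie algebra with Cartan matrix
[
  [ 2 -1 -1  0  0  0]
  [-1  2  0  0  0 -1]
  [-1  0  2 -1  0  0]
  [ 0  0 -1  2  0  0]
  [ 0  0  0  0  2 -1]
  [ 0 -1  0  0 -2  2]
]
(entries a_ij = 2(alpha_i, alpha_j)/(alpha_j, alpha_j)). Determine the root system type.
The matrix has rank 6 with 2's on the diagonal. Reading the off-diagonal entries as Dynkin edges (a single edge where a_ij = a_ji = -1; a double or triple edge where a_ij * a_ji = 2 or 3), the diagram is a chain of 6 nodes with a double edge at one end; the terminal node there is the unique short simple root (B_6). One simple-root ordering that puts it in standard form is (alpha_4, alpha_3, alpha_1, alpha_2, alpha_6, alpha_5). So the algebra is type B_6, i.e. so(13).

B_6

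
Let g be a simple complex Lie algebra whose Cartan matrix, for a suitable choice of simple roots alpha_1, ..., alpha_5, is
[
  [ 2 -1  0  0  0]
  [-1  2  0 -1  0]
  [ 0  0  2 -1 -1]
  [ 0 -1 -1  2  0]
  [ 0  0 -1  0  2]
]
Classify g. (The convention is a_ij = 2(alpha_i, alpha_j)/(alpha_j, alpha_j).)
A_5 (sl(6))

The matrix has rank 5 with 2's on the diagonal. Reading the off-diagonal entries as Dynkin edges (a single edge where a_ij = a_ji = -1; a double or triple edge where a_ij * a_ji = 2 or 3), the diagram is a chain of 5 nodes with single edges (A_5). One simple-root ordering that puts it in standard form is (alpha_5, alpha_3, alpha_4, alpha_2, alpha_1). So the algebra is type A_5, i.e. sl(6).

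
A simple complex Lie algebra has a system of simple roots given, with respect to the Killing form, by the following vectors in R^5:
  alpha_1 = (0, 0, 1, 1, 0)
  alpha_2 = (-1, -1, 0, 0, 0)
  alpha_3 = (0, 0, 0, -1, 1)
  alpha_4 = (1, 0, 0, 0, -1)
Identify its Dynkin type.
A4

Compute the Cartan integers a_ij = 2(alpha_i, alpha_j)/(alpha_j, alpha_j); the resulting 4x4 Cartan matrix is
[[2, 0, -1, 0], [0, 2, 0, -1], [-1, 0, 2, -1], [0, -1, -1, 2]].
All simple roots have the same length, so the diagram is simply laced. The associated Dynkin diagram is a chain of 4 nodes with single edges (A_4), so the type is A_4 (the algebra sl(5)).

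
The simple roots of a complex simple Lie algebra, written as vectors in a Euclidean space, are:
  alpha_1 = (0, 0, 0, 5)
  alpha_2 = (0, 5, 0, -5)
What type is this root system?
Compute the Cartan integers a_ij = 2(alpha_i, alpha_j)/(alpha_j, alpha_j); the resulting 2x2 Cartan matrix is
[[2, -1], [-2, 2]].
The roots have two lengths (squared-length ratio 2:1); the short ones are alpha_{1}. The associated Dynkin diagram is a chain of 2 nodes with a double edge at one end; the terminal node there is the unique short simple root (B_2), so the type is B_2 (the algebra so(5)).

B_2 (so(5))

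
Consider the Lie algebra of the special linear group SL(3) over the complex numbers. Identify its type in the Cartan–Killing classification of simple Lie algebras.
This is sl(3), which has dimension 3^2 - 1 = 8 and rank 3 - 1 = 2 (a Cartan subalgebra is the diagonal traceless matrices). In the classification of classical Lie algebras, the special linear algebra sl(n+1) has type A_n; here n = 2, so the Dynkin diagram is a chain of 2 nodes with single edges (A_2). Hence the type is A_2.

A2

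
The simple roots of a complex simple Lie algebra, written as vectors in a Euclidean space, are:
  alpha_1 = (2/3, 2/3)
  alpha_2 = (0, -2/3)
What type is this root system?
Compute the Cartan integers a_ij = 2(alpha_i, alpha_j)/(alpha_j, alpha_j); the resulting 2x2 Cartan matrix is
[[2, -2], [-1, 2]].
The roots have two lengths (squared-length ratio 2:1); the short ones are alpha_{2}. The associated Dynkin diagram is a chain of 2 nodes with a double edge at one end; the terminal node there is the unique short simple root (B_2), so the type is B_2 (the algebra so(5)).

B_2 (so(5))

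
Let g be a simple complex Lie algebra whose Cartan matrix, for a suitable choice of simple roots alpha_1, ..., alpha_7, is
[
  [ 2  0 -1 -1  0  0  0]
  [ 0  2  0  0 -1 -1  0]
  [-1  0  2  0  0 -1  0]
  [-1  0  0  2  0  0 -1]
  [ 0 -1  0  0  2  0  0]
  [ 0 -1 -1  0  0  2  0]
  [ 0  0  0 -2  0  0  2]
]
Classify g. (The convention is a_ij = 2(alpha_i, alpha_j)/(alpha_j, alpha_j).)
The matrix has rank 7 with 2's on the diagonal. Reading the off-diagonal entries as Dynkin edges (a single edge where a_ij = a_ji = -1; a double or triple edge where a_ij * a_ji = 2 or 3), the diagram is a chain of 7 nodes with a double edge at one end; the terminal node there is the unique long simple root (C_7). One simple-root ordering that puts it in standard form is (alpha_5, alpha_2, alpha_6, alpha_3, alpha_1, alpha_4, alpha_7). So the algebra is type C_7, i.e. sp(14).

C_7 (sp(14))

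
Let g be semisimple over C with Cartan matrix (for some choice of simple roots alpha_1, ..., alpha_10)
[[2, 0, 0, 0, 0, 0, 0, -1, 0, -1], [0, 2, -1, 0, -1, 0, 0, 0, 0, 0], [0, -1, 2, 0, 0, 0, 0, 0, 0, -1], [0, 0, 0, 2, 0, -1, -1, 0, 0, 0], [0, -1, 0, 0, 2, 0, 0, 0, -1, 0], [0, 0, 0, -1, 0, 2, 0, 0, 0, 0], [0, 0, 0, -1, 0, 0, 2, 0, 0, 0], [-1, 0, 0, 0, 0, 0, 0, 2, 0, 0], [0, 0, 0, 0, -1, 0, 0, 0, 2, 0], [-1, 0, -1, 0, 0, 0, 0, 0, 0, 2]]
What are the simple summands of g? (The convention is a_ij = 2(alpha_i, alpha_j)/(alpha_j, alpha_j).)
The diagram associated to this matrix has two connected components: the simple roots {alpha_4, alpha_6, alpha_7} form a chain of 3 nodes with single edges (A_3), and {alpha_1, alpha_2, alpha_3, alpha_5, alpha_8, alpha_9, alpha_10} form a chain of 7 nodes with single edges (A_7). A semisimple Lie algebra decomposes uniquely as the direct sum of simple ideals, one per connected component of its Dynkin diagram, so g ≅ A_3 ⊕ A_7 (dimension 15 + 63 = 78).

A_3 ⊕ A_7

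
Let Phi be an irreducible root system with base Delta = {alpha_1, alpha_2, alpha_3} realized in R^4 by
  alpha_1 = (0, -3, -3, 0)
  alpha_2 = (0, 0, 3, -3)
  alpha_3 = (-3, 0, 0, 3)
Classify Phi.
Compute the Cartan integers a_ij = 2(alpha_i, alpha_j)/(alpha_j, alpha_j); the resulting 3x3 Cartan matrix is
[[2, -1, 0], [-1, 2, -1], [0, -1, 2]].
All simple roots have the same length, so the diagram is simply laced. The associated Dynkin diagram is a chain of 3 nodes with single edges (A_3), so the type is A_3 (the algebra sl(4)).

type A_3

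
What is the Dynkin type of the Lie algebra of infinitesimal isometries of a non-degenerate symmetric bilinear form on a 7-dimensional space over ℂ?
type B_3

This is so(7) with 7 odd, which has dimension 7(7-1)/2 = 21 and rank (7-1)/2 = 3. In the classification of classical Lie algebras, the orthogonal algebra so(2n+1) in an odd number of variables has type B_n; here n = 3, so the Dynkin diagram is a chain of 3 nodes with a double edge at one end; the terminal node there is the unique short simple root (B_3). Hence the type is B_3.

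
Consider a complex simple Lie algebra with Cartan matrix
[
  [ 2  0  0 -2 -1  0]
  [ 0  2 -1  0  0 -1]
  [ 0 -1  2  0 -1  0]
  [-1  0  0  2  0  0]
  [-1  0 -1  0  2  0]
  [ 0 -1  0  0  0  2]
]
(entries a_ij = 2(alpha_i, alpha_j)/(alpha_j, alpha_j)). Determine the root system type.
B_6

The matrix has rank 6 with 2's on the diagonal. Reading the off-diagonal entries as Dynkin edges (a single edge where a_ij = a_ji = -1; a double or triple edge where a_ij * a_ji = 2 or 3), the diagram is a chain of 6 nodes with a double edge at one end; the terminal node there is the unique short simple root (B_6). One simple-root ordering that puts it in standard form is (alpha_6, alpha_2, alpha_3, alpha_5, alpha_1, alpha_4). So the algebra is type B_6, i.e. so(13).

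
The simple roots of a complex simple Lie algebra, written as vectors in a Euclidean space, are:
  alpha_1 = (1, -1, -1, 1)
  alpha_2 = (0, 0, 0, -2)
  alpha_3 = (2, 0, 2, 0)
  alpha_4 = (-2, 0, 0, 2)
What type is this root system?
type F_4

Compute the Cartan integers a_ij = 2(alpha_i, alpha_j)/(alpha_j, alpha_j); the resulting 4x4 Cartan matrix is
[[2, -1, 0, 0], [-1, 2, 0, -1], [0, 0, 2, -1], [0, -2, -1, 2]].
The roots have two lengths (squared-length ratio 2:1); the short ones are alpha_{1,2}. The associated Dynkin diagram is a chain of 4 nodes with a double edge between the middle two (F_4), so the type is F_4.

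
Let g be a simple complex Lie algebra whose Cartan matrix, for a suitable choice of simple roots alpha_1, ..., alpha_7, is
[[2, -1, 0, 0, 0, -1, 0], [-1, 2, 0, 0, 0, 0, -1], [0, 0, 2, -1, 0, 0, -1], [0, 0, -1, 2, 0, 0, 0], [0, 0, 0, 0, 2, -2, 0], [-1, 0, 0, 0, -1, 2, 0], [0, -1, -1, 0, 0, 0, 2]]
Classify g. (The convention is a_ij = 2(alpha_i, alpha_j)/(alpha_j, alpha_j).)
C_7

The matrix has rank 7 with 2's on the diagonal. Reading the off-diagonal entries as Dynkin edges (a single edge where a_ij = a_ji = -1; a double or triple edge where a_ij * a_ji = 2 or 3), the diagram is a chain of 7 nodes with a double edge at one end; the terminal node there is the unique long simple root (C_7). One simple-root ordering that puts it in standard form is (alpha_4, alpha_3, alpha_7, alpha_2, alpha_1, alpha_6, alpha_5). So the algebra is type C_7, i.e. sp(14).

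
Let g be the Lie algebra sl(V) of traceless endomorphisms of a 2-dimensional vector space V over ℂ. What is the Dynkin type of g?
This is sl(2), which has dimension 2^2 - 1 = 3 and rank 2 - 1 = 1 (a Cartan subalgebra is the diagonal traceless matrices). In the classification of classical Lie algebras, the special linear algebra sl(n+1) has type A_n; here n = 1, so the Dynkin diagram is a chain of 1 nodes with single edges (A_1). Hence the type is A_1.

A1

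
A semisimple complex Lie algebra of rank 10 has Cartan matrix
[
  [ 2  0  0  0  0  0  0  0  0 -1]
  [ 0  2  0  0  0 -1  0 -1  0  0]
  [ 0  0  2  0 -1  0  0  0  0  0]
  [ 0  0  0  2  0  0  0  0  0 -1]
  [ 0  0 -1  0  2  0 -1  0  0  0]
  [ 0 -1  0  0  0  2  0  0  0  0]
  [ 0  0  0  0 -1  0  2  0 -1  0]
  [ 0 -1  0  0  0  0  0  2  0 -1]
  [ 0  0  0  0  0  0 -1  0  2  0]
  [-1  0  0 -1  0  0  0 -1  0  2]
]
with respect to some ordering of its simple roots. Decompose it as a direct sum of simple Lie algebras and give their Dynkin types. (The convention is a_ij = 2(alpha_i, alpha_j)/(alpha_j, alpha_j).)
A_4 + D_6

The diagram associated to this matrix has two connected components: the simple roots {alpha_3, alpha_5, alpha_7, alpha_9} form a chain of 4 nodes with single edges (A_4), and {alpha_1, alpha_2, alpha_4, alpha_6, alpha_8, alpha_10} form a chain of 4 nodes with a fork of two nodes at one end (D_6). A semisimple Lie algebra decomposes uniquely as the direct sum of simple ideals, one per connected component of its Dynkin diagram, so g ≅ A_4 ⊕ D_6 (dimension 24 + 66 = 90).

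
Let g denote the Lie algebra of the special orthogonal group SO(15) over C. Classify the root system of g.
This is so(15) with 15 odd, which has dimension 15(15-1)/2 = 105 and rank (15-1)/2 = 7. In the classification of classical Lie algebras, the orthogonal algebra so(2n+1) in an odd number of variables has type B_n; here n = 7, so the Dynkin diagram is a chain of 7 nodes with a double edge at one end; the terminal node there is the unique short simple root (B_7). Hence the type is B_7.

type B_7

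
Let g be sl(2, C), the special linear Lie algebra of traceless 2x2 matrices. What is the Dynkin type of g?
type A_1

This is sl(2), which has dimension 2^2 - 1 = 3 and rank 2 - 1 = 1 (a Cartan subalgebra is the diagonal traceless matrices). In the classification of classical Lie algebras, the special linear algebra sl(n+1) has type A_n; here n = 1, so the Dynkin diagram is a chain of 1 nodes with single edges (A_1). Hence the type is A_1.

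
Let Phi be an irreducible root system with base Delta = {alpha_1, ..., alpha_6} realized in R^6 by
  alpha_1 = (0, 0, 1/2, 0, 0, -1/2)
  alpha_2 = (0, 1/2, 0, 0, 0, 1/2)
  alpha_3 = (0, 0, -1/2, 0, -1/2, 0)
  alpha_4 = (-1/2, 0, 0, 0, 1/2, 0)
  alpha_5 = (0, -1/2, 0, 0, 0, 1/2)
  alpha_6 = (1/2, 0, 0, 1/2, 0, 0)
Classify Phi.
Compute the Cartan integers a_ij = 2(alpha_i, alpha_j)/(alpha_j, alpha_j); the resulting 6x6 Cartan matrix is
[[2, -1, -1, 0, -1, 0], [-1, 2, 0, 0, 0, 0], [-1, 0, 2, -1, 0, 0], [0, 0, -1, 2, 0, -1], [-1, 0, 0, 0, 2, 0], [0, 0, 0, -1, 0, 2]].
All simple roots have the same length, so the diagram is simply laced. The associated Dynkin diagram is a chain of 4 nodes with a fork of two nodes at one end (D_6), so the type is D_6 (the algebra so(12)).

D_6 (so(12))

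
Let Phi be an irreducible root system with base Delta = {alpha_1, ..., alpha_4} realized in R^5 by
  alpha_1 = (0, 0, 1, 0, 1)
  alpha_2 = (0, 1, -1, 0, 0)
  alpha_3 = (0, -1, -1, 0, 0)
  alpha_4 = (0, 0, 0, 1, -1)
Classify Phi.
D4

Compute the Cartan integers a_ij = 2(alpha_i, alpha_j)/(alpha_j, alpha_j); the resulting 4x4 Cartan matrix is
[[2, -1, -1, -1], [-1, 2, 0, 0], [-1, 0, 2, 0], [-1, 0, 0, 2]].
All simple roots have the same length, so the diagram is simply laced. The associated Dynkin diagram is a chain of 2 nodes with a fork of two nodes at one end (D_4), so the type is D_4 (the algebra so(8)).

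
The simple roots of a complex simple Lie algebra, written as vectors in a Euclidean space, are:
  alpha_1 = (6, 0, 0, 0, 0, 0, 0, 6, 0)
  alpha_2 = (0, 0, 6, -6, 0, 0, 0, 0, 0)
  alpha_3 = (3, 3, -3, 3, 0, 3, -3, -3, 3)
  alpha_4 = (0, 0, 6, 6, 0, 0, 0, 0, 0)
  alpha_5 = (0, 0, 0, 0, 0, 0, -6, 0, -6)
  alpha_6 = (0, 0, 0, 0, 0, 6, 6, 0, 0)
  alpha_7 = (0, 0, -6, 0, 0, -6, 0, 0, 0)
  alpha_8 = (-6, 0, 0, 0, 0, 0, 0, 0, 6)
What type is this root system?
Compute the Cartan integers a_ij = 2(alpha_i, alpha_j)/(alpha_j, alpha_j); the resulting 8x8 Cartan matrix is
[[2, 0, 0, 0, 0, 0, 0, -1], [0, 2, -1, 0, 0, 0, -1, 0], [0, -1, 2, 0, 0, 0, 0, 0], [0, 0, 0, 2, 0, 0, -1, 0], [0, 0, 0, 0, 2, -1, 0, -1], [0, 0, 0, 0, -1, 2, -1, 0], [0, -1, 0, -1, 0, -1, 2, 0], [-1, 0, 0, 0, -1, 0, 0, 2]].
All simple roots have the same length, so the diagram is simply laced. The associated Dynkin diagram is a chain of 7 nodes with one extra node attached to the third node from one end (E_8), so the type is E_8.

E_8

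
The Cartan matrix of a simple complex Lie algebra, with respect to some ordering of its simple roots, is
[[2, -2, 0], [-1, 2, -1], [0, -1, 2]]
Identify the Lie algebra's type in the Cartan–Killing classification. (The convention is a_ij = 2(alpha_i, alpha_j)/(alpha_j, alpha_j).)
type C_3

The matrix has rank 3 with 2's on the diagonal. Reading the off-diagonal entries as Dynkin edges (a single edge where a_ij = a_ji = -1; a double or triple edge where a_ij * a_ji = 2 or 3), the diagram is a chain of 3 nodes with a double edge at one end; the terminal node there is the unique long simple root (C_3). One simple-root ordering that puts it in standard form is (alpha_3, alpha_2, alpha_1). So the algebra is type C_3, i.e. sp(6).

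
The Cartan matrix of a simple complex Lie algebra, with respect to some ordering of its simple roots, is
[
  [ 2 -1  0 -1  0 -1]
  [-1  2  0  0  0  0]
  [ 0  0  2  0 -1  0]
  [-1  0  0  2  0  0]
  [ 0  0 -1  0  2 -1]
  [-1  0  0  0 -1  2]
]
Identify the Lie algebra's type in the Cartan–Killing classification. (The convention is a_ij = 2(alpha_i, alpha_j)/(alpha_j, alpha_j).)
type D_6

The matrix has rank 6 with 2's on the diagonal. Reading the off-diagonal entries as Dynkin edges (a single edge where a_ij = a_ji = -1; a double or triple edge where a_ij * a_ji = 2 or 3), the diagram is a chain of 4 nodes with a fork of two nodes at one end (D_6). One simple-root ordering that puts it in standard form is (alpha_3, alpha_5, alpha_6, alpha_1, alpha_4, alpha_2). So the algebra is type D_6, i.e. so(12).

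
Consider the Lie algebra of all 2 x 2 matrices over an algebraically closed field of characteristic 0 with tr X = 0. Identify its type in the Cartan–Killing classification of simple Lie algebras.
type A_1

This is sl(2), which has dimension 2^2 - 1 = 3 and rank 2 - 1 = 1 (a Cartan subalgebra is the diagonal traceless matrices). In the classification of classical Lie algebras, the special linear algebra sl(n+1) has type A_n; here n = 1, so the Dynkin diagram is a chain of 1 nodes with single edges (A_1). Hence the type is A_1.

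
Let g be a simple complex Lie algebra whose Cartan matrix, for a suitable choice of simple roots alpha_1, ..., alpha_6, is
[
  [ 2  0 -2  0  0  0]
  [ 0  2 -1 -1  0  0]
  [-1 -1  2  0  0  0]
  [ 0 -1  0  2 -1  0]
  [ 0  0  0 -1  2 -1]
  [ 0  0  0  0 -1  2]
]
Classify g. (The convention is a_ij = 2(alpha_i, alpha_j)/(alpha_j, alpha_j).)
C_6 (sp(12))

The matrix has rank 6 with 2's on the diagonal. Reading the off-diagonal entries as Dynkin edges (a single edge where a_ij = a_ji = -1; a double or triple edge where a_ij * a_ji = 2 or 3), the diagram is a chain of 6 nodes with a double edge at one end; the terminal node there is the unique long simple root (C_6). One simple-root ordering that puts it in standard form is (alpha_6, alpha_5, alpha_4, alpha_2, alpha_3, alpha_1). So the algebra is type C_6, i.e. sp(12).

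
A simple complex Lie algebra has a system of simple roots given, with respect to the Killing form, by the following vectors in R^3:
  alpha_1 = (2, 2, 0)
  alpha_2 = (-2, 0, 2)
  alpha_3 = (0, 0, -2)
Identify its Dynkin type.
Compute the Cartan integers a_ij = 2(alpha_i, alpha_j)/(alpha_j, alpha_j); the resulting 3x3 Cartan matrix is
[[2, -1, 0], [-1, 2, -2], [0, -1, 2]].
The roots have two lengths (squared-length ratio 2:1); the short ones are alpha_{3}. The associated Dynkin diagram is a chain of 3 nodes with a double edge at one end; the terminal node there is the unique short simple root (B_3), so the type is B_3 (the algebra so(7)).

B_3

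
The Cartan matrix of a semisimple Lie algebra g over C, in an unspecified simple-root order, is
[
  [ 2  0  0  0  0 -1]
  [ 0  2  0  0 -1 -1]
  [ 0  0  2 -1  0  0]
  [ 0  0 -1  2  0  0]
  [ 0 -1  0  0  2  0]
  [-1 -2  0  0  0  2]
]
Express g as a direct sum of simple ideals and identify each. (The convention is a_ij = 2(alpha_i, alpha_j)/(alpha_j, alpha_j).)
type A_2 ⊕ type F_4

The diagram associated to this matrix has two connected components: the simple roots {alpha_3, alpha_4} form a chain of 2 nodes with single edges (A_2), and {alpha_1, alpha_2, alpha_5, alpha_6} form a chain of 4 nodes with a double edge between the middle two (F_4). A semisimple Lie algebra decomposes uniquely as the direct sum of simple ideals, one per connected component of its Dynkin diagram, so g ≅ A_2 ⊕ F_4 (dimension 8 + 52 = 60).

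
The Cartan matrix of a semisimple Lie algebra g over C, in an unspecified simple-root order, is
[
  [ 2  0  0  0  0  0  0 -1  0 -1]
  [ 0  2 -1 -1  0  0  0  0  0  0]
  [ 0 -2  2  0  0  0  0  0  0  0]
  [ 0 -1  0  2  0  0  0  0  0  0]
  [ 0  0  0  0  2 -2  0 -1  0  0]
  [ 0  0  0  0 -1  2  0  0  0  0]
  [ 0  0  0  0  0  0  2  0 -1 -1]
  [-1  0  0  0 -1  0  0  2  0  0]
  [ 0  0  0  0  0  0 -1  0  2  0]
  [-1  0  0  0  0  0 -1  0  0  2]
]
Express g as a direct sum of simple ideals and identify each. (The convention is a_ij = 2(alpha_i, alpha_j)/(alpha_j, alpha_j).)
B_7 (so(15)) + C_3 (sp(6))

The diagram associated to this matrix has two connected components: the simple roots {alpha_1, alpha_5, alpha_6, alpha_7, alpha_8, alpha_9, alpha_10} form a chain of 7 nodes with a double edge at one end; the terminal node there is the unique short simple root (B_7), and {alpha_2, alpha_3, alpha_4} form a chain of 3 nodes with a double edge at one end; the terminal node there is the unique long simple root (C_3). A semisimple Lie algebra decomposes uniquely as the direct sum of simple ideals, one per connected component of its Dynkin diagram, so g ≅ B_7 ⊕ C_3 (dimension 105 + 21 = 126).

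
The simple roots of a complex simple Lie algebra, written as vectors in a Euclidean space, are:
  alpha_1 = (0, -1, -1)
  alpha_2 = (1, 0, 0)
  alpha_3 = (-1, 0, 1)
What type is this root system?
Compute the Cartan integers a_ij = 2(alpha_i, alpha_j)/(alpha_j, alpha_j); the resulting 3x3 Cartan matrix is
[[2, 0, -1], [0, 2, -1], [-1, -2, 2]].
The roots have two lengths (squared-length ratio 2:1); the short ones are alpha_{2}. The associated Dynkin diagram is a chain of 3 nodes with a double edge at one end; the terminal node there is the unique short simple root (B_3), so the type is B_3 (the algebra so(7)).

B_3 (so(7))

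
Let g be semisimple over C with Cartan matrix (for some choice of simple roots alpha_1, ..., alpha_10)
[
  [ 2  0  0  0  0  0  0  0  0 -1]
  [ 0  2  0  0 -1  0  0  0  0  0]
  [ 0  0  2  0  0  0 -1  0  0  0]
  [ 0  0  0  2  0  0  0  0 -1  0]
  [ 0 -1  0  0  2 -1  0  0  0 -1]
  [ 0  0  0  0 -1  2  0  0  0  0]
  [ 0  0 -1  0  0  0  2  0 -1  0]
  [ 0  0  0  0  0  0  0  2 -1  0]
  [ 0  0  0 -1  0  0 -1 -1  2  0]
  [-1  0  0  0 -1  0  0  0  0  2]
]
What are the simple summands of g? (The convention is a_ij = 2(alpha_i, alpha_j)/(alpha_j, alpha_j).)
D_5 (so(10)) ⊕ D_5 (so(10))

The diagram associated to this matrix has two connected components: the simple roots {alpha_1, alpha_2, alpha_5, alpha_6, alpha_10} form a chain of 3 nodes with a fork of two nodes at one end (D_5), and {alpha_3, alpha_4, alpha_7, alpha_8, alpha_9} form a chain of 3 nodes with a fork of two nodes at one end (D_5). A semisimple Lie algebra decomposes uniquely as the direct sum of simple ideals, one per connected component of its Dynkin diagram, so g ≅ D_5 ⊕ D_5 (dimension 45 + 45 = 90).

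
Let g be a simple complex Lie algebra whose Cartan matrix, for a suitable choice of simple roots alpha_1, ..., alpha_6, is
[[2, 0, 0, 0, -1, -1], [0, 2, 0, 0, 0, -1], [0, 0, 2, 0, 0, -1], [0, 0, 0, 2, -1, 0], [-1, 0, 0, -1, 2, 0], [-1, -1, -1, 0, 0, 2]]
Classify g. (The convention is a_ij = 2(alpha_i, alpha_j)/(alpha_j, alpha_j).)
The matrix has rank 6 with 2's on the diagonal. Reading the off-diagonal entries as Dynkin edges (a single edge where a_ij = a_ji = -1; a double or triple edge where a_ij * a_ji = 2 or 3), the diagram is a chain of 4 nodes with a fork of two nodes at one end (D_6). One simple-root ordering that puts it in standard form is (alpha_4, alpha_5, alpha_1, alpha_6, alpha_3, alpha_2). So the algebra is type D_6, i.e. so(12).

D_6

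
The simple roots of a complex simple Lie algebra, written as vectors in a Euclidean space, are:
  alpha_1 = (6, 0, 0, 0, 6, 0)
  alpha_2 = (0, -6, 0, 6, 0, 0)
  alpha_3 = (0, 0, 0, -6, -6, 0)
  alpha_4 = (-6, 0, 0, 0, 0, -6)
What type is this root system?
A4

Compute the Cartan integers a_ij = 2(alpha_i, alpha_j)/(alpha_j, alpha_j); the resulting 4x4 Cartan matrix is
[[2, 0, -1, -1], [0, 2, -1, 0], [-1, -1, 2, 0], [-1, 0, 0, 2]].
All simple roots have the same length, so the diagram is simply laced. The associated Dynkin diagram is a chain of 4 nodes with single edges (A_4), so the type is A_4 (the algebra sl(5)).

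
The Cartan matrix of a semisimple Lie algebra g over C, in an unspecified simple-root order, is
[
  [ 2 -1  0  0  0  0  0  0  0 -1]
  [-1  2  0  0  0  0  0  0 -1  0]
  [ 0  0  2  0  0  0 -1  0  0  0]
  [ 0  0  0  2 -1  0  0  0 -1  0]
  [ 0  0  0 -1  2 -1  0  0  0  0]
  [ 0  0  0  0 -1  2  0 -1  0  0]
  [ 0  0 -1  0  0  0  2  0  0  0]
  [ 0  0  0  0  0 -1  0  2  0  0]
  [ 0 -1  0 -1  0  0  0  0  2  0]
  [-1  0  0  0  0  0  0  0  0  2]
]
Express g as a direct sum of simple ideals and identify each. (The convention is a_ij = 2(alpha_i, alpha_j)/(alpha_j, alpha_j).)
The diagram associated to this matrix has two connected components: the simple roots {alpha_3, alpha_7} form a chain of 2 nodes with single edges (A_2), and {alpha_1, alpha_2, alpha_4, alpha_5, alpha_6, alpha_8, alpha_9, alpha_10} form a chain of 8 nodes with single edges (A_8). A semisimple Lie algebra decomposes uniquely as the direct sum of simple ideals, one per connected component of its Dynkin diagram, so g ≅ A_2 ⊕ A_8 (dimension 8 + 80 = 88).

A_2 + A_8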